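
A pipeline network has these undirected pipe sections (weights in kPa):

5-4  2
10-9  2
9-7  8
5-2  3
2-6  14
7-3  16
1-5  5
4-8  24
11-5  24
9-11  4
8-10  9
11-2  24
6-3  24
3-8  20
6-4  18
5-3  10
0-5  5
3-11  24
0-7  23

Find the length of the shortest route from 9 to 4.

30 kPa

Shortest distances from 9:
9: 0
10: 2  (via 9)
11: 4  (via 9)
7: 8  (via 9)
8: 11  (via 10)
3: 24  (via 7)
2: 28  (via 11)
5: 28  (via 11)
4: 30  (via 5)
Shortest route: 9 → 11 → 5 → 4 = 30 kPa.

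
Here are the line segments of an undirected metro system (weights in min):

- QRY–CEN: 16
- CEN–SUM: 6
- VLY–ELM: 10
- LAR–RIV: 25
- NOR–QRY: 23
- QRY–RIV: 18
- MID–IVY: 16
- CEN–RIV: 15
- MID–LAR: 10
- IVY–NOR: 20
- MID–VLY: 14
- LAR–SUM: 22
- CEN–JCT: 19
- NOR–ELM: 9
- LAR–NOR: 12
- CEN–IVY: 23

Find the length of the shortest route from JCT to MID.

57 min

Compare a few routes:
JCT - CEN - SUM - LAR - MID: 19+6+22+10 = 57
JCT - CEN - QRY - NOR - LAR - MID: 19+16+23+12+10 = 80
JCT - CEN - IVY - MID: 19+23+16 = 58
JCT - CEN - RIV - LAR - MID: 19+15+25+10 = 69
Cheapest is JCT - CEN - SUM - LAR - MID at 57 min.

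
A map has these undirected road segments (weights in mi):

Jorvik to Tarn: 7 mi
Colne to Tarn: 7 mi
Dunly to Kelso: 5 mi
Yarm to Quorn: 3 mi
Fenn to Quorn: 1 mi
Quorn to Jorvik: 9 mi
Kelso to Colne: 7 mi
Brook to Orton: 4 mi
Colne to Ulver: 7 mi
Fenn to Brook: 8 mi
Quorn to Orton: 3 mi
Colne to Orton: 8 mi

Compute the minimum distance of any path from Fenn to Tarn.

Candidate routes:
Fenn–Brook–Orton–Colne–Tarn: 8+4+8+7 = 27
Fenn–Quorn–Orton–Colne–Tarn: 1+3+8+7 = 19
Fenn–Quorn–Jorvik–Tarn: 1+9+7 = 17
The minimum is 17 mi via Fenn–Quorn–Jorvik–Tarn.

17 mi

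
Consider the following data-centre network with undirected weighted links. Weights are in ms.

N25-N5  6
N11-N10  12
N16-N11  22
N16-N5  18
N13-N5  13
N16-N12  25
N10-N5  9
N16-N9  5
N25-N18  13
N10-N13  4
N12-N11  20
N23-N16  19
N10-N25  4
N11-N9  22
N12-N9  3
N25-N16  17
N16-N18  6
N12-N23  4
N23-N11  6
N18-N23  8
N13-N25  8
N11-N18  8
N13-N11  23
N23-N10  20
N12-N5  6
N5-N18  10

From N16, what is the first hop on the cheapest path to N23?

Candidate routes:
N16 → N23: 19 = 19
N16 → N9 → N12 → N23: 5+3+4 = 12
N16 → N18 → N23: 6+8 = 14
N16 → N18 → N11 → N23: 6+8+6 = 20
Cheapest is N16 → N9 → N12 → N23 at 12 ms.
So from N16 the first move is to N9.

N9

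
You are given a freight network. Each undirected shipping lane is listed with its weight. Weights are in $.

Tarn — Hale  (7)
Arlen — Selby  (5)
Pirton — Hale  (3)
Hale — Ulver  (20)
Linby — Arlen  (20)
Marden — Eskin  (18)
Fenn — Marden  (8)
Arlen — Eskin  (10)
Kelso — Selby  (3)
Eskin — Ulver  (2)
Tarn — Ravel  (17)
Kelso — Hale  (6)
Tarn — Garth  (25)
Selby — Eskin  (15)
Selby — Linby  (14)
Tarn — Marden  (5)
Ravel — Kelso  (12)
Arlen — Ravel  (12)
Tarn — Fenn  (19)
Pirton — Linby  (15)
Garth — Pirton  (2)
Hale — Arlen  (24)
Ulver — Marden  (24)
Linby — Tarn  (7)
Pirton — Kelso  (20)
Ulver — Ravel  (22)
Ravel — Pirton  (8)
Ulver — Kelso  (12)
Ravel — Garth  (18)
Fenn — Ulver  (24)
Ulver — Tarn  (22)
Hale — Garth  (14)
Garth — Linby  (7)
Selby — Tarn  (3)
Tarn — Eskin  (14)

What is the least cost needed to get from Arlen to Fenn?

Running Dijkstra from Arlen:
Arlen: 0
Selby: 5  (via Arlen)
Tarn: 8  (via Selby)
Kelso: 8  (via Selby)
Eskin: 10  (via Arlen)
Ulver: 12  (via Eskin)
Ravel: 12  (via Arlen)
Marden: 13  (via Tarn)
Hale: 14  (via Kelso)
Linby: 15  (via Tarn)
Pirton: 17  (via Hale)
Garth: 19  (via Pirton)
Fenn: 21  (via Marden)
Shortest route: Arlen–Selby–Tarn–Marden–Fenn = $21.

$21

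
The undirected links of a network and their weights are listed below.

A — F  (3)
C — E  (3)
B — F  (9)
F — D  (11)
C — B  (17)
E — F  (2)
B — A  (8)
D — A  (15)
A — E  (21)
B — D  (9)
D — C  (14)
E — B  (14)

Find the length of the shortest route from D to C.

Settle nodes by increasing distance from D:
D: 0
B: 9  (via D)
F: 11  (via D)
E: 13  (via F)
A: 14  (via F)
C: 14  (via D)
Shortest route: D → C = 14.

14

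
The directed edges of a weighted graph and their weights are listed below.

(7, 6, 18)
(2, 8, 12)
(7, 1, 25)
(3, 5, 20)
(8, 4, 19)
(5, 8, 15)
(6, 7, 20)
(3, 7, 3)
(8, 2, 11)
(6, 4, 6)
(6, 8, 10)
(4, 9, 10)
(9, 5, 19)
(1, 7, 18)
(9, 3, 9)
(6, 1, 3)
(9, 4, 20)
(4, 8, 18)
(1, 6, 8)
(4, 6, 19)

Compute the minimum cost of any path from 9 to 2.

45

Enumerating some paths:
9 - 4 - 8 - 2: 20+18+11 = 49
9 - 3 - 7 - 6 - 8 - 2: 9+3+18+10+11 = 51
9 - 5 - 8 - 2: 19+15+11 = 45
Cheapest is 9 - 5 - 8 - 2 at 45.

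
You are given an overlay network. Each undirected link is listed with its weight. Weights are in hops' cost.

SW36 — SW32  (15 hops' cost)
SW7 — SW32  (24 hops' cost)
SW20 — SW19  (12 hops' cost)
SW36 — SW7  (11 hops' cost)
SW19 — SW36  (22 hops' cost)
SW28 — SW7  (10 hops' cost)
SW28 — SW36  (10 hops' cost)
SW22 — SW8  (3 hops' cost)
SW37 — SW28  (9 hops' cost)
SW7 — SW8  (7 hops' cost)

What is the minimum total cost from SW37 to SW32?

34 hops' cost

Candidate routes:
SW37–SW28–SW7–SW32: 9+10+24 = 43
SW37–SW28–SW36–SW32: 9+10+15 = 34
The minimum is 34 hops' cost via SW37–SW28–SW36–SW32.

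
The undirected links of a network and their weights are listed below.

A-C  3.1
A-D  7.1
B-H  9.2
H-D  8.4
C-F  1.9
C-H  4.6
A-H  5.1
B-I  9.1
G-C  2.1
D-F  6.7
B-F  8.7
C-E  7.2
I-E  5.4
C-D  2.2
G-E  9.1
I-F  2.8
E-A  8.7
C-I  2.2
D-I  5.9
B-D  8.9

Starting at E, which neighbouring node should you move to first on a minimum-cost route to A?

A

Compare a few routes:
E - I - C - A: 5.4+2.2+3.1 = 10.7
E - C - A: 7.2+3.1 = 10.3
E - A: 8.7 = 8.7
Cheapest is E - A at 8.7.
So from E the first move is to A.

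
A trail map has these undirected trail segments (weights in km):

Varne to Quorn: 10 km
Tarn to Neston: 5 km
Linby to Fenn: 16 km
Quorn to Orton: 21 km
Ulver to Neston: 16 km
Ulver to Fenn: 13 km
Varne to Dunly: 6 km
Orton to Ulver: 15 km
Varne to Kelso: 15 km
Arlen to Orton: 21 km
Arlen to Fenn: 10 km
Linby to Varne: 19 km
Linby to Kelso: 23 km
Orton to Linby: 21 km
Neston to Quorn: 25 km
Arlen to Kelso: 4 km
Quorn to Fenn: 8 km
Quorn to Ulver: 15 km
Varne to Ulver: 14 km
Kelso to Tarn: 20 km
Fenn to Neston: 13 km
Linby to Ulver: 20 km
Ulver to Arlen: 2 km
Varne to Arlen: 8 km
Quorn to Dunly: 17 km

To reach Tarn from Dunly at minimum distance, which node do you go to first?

Varne

Candidate routes:
Dunly–Varne–Kelso–Tarn: 6+15+20 = 41
Dunly–Varne–Ulver–Neston–Tarn: 6+14+16+5 = 41
Dunly–Varne–Arlen–Ulver–Neston–Tarn: 6+8+2+16+5 = 37
Dunly–Varne–Arlen–Kelso–Tarn: 6+8+4+20 = 38
The minimum is 37 km via Dunly–Varne–Arlen–Ulver–Neston–Tarn.
So from Dunly the first move is to Varne.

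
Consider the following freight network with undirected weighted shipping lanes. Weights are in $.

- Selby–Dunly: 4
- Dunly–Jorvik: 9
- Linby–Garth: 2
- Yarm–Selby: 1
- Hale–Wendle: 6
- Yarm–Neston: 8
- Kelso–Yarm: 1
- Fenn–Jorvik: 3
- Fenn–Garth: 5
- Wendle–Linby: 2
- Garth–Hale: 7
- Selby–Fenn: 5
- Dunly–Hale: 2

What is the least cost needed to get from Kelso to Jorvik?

$10

Compare a few routes:
Kelso–Yarm–Selby–Fenn–Jorvik: 1+1+5+3 = 10
Kelso–Yarm–Selby–Dunly–Jorvik: 1+1+4+9 = 15
Kelso–Yarm–Selby–Dunly–Hale–Garth–Fenn–Jorvik: 1+1+4+2+7+5+3 = 23
The minimum is $10 via Kelso–Yarm–Selby–Fenn–Jorvik.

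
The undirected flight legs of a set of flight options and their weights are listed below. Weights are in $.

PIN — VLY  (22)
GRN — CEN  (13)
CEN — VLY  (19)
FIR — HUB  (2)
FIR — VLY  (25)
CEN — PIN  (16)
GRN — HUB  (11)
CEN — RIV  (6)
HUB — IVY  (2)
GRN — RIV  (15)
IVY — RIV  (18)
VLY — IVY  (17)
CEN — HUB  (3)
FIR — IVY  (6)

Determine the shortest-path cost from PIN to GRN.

Candidate routes:
PIN → CEN → HUB → GRN: 16+3+11 = 30
PIN → VLY → IVY → HUB → GRN: 22+17+2+11 = 52
PIN → CEN → RIV → GRN: 16+6+15 = 37
PIN → CEN → GRN: 16+13 = 29
Cheapest is PIN → CEN → GRN at $29.

$29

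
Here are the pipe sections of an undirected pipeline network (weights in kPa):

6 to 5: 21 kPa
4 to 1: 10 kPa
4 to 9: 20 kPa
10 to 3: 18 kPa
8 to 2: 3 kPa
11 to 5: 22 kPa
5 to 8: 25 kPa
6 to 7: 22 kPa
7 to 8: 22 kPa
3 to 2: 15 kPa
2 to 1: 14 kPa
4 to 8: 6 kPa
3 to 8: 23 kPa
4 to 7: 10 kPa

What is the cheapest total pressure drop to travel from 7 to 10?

52 kPa

Shortest distances from 7:
7: 0
4: 10  (via 7)
8: 16  (via 4)
2: 19  (via 8)
1: 20  (via 4)
6: 22  (via 7)
9: 30  (via 4)
3: 34  (via 2)
5: 41  (via 8)
10: 52  (via 3)
Shortest route: 7–4–8–2–3–10 = 52 kPa.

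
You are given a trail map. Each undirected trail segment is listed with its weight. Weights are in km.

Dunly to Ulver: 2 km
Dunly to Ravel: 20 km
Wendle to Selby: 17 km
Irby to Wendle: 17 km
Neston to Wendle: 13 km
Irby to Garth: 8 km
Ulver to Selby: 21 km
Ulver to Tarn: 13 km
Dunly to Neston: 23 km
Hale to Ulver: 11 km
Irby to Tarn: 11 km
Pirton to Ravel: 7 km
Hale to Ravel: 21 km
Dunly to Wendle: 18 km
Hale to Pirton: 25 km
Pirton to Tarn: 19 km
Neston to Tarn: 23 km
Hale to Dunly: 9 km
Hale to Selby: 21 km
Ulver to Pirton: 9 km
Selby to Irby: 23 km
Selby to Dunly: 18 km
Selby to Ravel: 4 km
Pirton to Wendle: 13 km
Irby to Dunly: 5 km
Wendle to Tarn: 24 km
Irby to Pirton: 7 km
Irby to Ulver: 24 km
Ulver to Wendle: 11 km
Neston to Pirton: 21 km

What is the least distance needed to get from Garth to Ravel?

Candidate routes:
Garth–Irby–Selby–Ravel: 8+23+4 = 35
Garth–Irby–Pirton–Ravel: 8+7+7 = 22
Garth–Irby–Dunly–Ulver–Pirton–Ravel: 8+5+2+9+7 = 31
Garth–Irby–Dunly–Ravel: 8+5+20 = 33
The minimum is 22 km via Garth–Irby–Pirton–Ravel.

22 km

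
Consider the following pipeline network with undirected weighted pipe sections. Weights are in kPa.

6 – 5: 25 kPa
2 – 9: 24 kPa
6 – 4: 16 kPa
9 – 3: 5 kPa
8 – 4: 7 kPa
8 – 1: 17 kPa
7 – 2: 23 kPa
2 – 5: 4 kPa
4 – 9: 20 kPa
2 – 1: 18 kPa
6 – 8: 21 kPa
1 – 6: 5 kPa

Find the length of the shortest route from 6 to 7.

46 kPa

Shortest distances from 6:
6: 0
1: 5  (via 6)
4: 16  (via 6)
8: 21  (via 6)
2: 23  (via 1)
5: 25  (via 6)
9: 36  (via 4)
3: 41  (via 9)
7: 46  (via 2)
Shortest route: 6–1–2–7 = 46 kPa.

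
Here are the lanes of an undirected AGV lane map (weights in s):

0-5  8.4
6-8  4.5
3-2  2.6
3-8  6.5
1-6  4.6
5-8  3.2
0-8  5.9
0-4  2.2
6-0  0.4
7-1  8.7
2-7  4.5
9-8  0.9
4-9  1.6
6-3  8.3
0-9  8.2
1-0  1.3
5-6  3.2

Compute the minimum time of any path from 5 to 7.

Shortest distances from 5:
5: 0
6: 3.2  (via 5)
8: 3.2  (via 5)
0: 3.6  (via 6)
9: 4.1  (via 8)
1: 4.9  (via 0)
4: 5.7  (via 9)
3: 9.7  (via 8)
2: 12.3  (via 3)
7: 13.6  (via 1)
Shortest route: 5–6–0–1–7 = 13.6 s.

13.6 s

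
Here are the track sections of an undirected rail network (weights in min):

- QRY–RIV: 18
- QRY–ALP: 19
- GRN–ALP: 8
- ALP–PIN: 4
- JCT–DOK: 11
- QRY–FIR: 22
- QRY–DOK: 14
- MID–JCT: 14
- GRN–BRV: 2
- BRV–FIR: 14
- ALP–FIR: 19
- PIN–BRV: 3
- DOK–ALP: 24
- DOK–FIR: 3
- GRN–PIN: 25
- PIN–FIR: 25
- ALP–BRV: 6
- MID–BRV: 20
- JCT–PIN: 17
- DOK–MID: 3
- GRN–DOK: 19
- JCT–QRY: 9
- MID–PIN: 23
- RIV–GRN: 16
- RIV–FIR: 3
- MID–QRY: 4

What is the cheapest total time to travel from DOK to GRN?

19 min

Running Dijkstra from DOK:
DOK: 0
MID: 3  (via DOK)
FIR: 3  (via DOK)
RIV: 6  (via FIR)
QRY: 7  (via MID)
JCT: 11  (via DOK)
BRV: 17  (via FIR)
GRN: 19  (via DOK)
Shortest route: DOK → GRN = 19 min.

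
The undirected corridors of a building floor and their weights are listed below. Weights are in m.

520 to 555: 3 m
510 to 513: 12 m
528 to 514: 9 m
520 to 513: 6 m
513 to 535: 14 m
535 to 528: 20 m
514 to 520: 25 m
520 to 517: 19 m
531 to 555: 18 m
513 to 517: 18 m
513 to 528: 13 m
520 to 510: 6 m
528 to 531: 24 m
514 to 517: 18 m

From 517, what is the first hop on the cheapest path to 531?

Candidate routes:
517 - 513 - 520 - 555 - 531: 18+6+3+18 = 45
517 - 520 - 555 - 531: 19+3+18 = 40
The minimum is 40 m via 517 - 520 - 555 - 531.
So from 517 the first move is to 520.

520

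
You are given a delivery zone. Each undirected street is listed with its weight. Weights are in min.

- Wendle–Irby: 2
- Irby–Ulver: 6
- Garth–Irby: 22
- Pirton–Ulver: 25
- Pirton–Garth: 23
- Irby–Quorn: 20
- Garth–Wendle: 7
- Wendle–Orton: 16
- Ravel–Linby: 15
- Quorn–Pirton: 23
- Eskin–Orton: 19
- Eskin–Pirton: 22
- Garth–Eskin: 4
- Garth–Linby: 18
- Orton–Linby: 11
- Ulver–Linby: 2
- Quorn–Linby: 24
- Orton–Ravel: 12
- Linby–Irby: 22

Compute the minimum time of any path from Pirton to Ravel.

42 min

Compare a few routes:
Pirton - Eskin - Orton - Ravel: 22+19+12 = 53
Pirton - Ulver - Linby - Orton - Ravel: 25+2+11+12 = 50
Pirton - Garth - Wendle - Irby - Ulver - Linby - Ravel: 23+7+2+6+2+15 = 55
Pirton - Ulver - Linby - Ravel: 25+2+15 = 42
Cheapest is Pirton - Ulver - Linby - Ravel at 42 min.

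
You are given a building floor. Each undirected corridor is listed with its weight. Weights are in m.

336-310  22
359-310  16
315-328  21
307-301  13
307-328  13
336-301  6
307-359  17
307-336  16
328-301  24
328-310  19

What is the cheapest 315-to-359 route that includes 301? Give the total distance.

75 m

Best 315 to 301: 315 → 328 → 301 costing 45
Best 301 to 359: 301 → 307 → 359 costing 30
Total via 301: 45 + 30 = 75 m.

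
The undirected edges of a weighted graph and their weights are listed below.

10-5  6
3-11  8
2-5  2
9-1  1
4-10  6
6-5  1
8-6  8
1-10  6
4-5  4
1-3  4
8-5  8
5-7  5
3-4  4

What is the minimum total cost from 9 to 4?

9

Shortest distances from 9:
9: 0
1: 1  (via 9)
3: 5  (via 1)
10: 7  (via 1)
4: 9  (via 3)
Shortest route: 9–1–3–4 = 9.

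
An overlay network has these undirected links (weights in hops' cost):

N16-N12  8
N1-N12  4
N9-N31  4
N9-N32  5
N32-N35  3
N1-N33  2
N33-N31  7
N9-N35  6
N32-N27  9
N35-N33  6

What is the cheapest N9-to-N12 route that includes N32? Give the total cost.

20 hops' cost

Best N9 to N32: N9–N32 costing 5
Shortest N32→N12: N32–N35–N33–N1–N12 = 15
Total via N32: 5 + 15 = 20 hops' cost.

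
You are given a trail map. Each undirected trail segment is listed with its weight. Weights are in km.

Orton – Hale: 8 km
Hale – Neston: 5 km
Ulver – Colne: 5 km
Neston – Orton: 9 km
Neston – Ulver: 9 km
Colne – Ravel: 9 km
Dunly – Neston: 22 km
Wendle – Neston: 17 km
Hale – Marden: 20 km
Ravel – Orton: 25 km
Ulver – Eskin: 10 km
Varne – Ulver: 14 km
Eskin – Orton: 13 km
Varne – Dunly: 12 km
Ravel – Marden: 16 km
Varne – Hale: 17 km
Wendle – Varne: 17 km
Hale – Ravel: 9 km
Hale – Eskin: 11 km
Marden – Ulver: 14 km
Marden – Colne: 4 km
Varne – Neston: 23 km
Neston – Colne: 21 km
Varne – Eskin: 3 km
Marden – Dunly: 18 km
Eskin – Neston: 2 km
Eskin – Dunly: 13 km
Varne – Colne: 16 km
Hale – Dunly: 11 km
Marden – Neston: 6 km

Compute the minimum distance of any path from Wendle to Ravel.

Candidate routes:
Wendle - Varne - Eskin - Neston - Hale - Ravel: 17+3+2+5+9 = 36
Wendle - Neston - Hale - Ravel: 17+5+9 = 31
Wendle - Neston - Eskin - Hale - Ravel: 17+2+11+9 = 39
Wendle - Neston - Marden - Colne - Ravel: 17+6+4+9 = 36
The minimum is 31 km via Wendle - Neston - Hale - Ravel.

31 km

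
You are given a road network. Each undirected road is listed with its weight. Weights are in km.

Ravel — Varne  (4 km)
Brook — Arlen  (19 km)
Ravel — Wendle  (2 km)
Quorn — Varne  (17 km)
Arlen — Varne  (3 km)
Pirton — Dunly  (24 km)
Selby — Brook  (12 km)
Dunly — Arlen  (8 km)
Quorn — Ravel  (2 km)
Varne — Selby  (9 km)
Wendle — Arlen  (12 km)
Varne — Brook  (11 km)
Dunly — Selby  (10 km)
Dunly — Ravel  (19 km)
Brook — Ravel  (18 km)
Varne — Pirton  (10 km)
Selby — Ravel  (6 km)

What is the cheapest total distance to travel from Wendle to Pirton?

16 km

Compare a few routes:
Wendle - Ravel - Varne - Pirton: 2+4+10 = 16
Wendle - Ravel - Selby - Varne - Pirton: 2+6+9+10 = 27
Wendle - Arlen - Varne - Pirton: 12+3+10 = 25
Wendle - Ravel - Quorn - Varne - Pirton: 2+2+17+10 = 31
The minimum is 16 km via Wendle - Ravel - Varne - Pirton.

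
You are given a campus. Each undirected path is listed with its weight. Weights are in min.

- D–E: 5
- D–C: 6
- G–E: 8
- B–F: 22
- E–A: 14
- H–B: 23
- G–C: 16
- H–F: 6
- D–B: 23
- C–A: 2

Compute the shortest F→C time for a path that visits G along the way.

Shortest F→G: F → B → D → E → G = 58
Shortest G→C: G → C = 16
Total via G: 58 + 16 = 74 min.

74 min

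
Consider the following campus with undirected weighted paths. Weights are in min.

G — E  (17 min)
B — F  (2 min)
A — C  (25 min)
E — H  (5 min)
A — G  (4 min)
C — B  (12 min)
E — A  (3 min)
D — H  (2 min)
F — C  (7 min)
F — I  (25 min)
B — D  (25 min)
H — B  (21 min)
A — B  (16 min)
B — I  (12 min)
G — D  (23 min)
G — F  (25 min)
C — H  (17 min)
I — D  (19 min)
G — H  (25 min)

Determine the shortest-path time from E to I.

Settle nodes by increasing distance from E:
E: 0
A: 3  (via E)
H: 5  (via E)
D: 7  (via H)
G: 7  (via A)
B: 19  (via A)
F: 21  (via B)
C: 22  (via H)
I: 26  (via D)
Shortest route: E–H–D–I = 26 min.

26 min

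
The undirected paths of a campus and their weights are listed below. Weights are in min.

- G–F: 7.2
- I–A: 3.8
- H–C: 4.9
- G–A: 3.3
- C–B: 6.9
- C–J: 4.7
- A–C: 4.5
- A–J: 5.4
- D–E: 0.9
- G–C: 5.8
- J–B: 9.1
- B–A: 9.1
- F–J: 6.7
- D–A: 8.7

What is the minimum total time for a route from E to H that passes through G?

23.6 min

Shortest E→G: E–D–A–G = 12.9
Shortest G→H: G–C–H = 10.7
Total via G: 12.9 + 10.7 = 23.6 min.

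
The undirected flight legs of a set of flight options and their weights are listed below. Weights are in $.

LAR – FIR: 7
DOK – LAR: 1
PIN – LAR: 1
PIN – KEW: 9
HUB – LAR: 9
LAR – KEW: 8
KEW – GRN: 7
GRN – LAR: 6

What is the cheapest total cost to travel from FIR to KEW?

$15

Running Dijkstra from FIR:
FIR: 0
LAR: 7  (via FIR)
PIN: 8  (via LAR)
DOK: 8  (via LAR)
GRN: 13  (via LAR)
KEW: 15  (via LAR)
Shortest route: FIR → LAR → KEW = $15.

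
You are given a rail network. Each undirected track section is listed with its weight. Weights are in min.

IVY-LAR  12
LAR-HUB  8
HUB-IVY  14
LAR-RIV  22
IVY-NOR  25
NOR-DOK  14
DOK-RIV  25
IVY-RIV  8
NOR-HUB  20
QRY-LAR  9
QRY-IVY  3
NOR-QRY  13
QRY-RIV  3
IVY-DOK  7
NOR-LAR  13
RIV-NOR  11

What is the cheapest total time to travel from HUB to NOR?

20 min

Shortest distances from HUB:
HUB: 0
LAR: 8  (via HUB)
IVY: 14  (via HUB)
QRY: 17  (via LAR)
NOR: 20  (via HUB)
Shortest route: HUB–NOR = 20 min.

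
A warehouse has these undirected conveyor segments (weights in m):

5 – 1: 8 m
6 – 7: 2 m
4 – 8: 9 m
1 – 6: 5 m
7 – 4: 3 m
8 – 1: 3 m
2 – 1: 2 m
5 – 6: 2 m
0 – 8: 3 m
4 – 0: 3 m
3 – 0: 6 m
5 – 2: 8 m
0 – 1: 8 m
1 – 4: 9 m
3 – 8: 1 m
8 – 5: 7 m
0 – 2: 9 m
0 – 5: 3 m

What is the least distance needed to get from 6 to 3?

9 m

Shortest distances from 6:
6: 0
5: 2  (via 6)
7: 2  (via 6)
0: 5  (via 5)
1: 5  (via 6)
4: 5  (via 7)
2: 7  (via 1)
8: 8  (via 0)
3: 9  (via 8)
Shortest route: 6 → 5 → 0 → 8 → 3 = 9 m.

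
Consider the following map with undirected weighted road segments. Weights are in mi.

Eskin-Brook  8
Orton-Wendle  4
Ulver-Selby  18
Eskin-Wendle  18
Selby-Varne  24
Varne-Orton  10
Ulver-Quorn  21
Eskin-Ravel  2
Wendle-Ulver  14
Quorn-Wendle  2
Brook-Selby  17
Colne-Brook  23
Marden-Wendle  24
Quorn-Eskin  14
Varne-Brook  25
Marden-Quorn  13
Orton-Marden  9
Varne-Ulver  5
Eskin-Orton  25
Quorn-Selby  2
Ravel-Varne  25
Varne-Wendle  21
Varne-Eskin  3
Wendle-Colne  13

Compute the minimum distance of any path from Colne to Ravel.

Running Dijkstra from Colne:
Colne: 0
Wendle: 13  (via Colne)
Quorn: 15  (via Wendle)
Selby: 17  (via Quorn)
Orton: 17  (via Wendle)
Brook: 23  (via Colne)
Marden: 26  (via Orton)
Ulver: 27  (via Wendle)
Varne: 27  (via Orton)
Eskin: 29  (via Quorn)
Ravel: 31  (via Eskin)
Shortest route: Colne → Wendle → Quorn → Eskin → Ravel = 31 mi.

31 mi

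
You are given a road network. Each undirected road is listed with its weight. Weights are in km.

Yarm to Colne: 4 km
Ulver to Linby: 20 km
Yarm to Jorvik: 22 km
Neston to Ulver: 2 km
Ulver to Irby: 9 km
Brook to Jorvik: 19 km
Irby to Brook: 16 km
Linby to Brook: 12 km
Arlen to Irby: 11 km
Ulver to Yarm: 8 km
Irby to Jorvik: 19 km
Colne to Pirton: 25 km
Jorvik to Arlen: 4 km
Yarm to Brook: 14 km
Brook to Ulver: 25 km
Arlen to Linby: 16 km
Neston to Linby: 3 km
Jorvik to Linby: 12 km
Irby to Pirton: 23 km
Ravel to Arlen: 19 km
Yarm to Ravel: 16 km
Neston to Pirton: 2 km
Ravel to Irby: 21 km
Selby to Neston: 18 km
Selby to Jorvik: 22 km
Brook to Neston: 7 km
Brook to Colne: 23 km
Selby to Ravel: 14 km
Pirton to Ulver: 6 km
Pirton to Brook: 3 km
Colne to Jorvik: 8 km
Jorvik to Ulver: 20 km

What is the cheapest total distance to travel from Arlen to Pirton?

21 km

Candidate routes:
Arlen → Irby → Ulver → Pirton: 11+9+6 = 26
Arlen → Linby → Neston → Pirton: 16+3+2 = 21
Arlen → Jorvik → Brook → Pirton: 4+19+3 = 26
Arlen → Irby → Ulver → Neston → Pirton: 11+9+2+2 = 24
The minimum is 21 km via Arlen → Linby → Neston → Pirton.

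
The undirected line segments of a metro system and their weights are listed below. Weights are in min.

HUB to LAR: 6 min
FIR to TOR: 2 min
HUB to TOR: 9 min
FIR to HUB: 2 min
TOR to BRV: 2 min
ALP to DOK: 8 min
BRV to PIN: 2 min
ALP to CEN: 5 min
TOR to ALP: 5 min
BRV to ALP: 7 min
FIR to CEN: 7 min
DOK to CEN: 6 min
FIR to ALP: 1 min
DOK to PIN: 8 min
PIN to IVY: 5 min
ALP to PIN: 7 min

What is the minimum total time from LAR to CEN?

Candidate routes:
LAR → HUB → FIR → CEN: 6+2+7 = 15
LAR → HUB → FIR → TOR → ALP → CEN: 6+2+2+5+5 = 20
LAR → HUB → FIR → ALP → DOK → CEN: 6+2+1+8+6 = 23
LAR → HUB → FIR → ALP → CEN: 6+2+1+5 = 14
Cheapest is LAR → HUB → FIR → ALP → CEN at 14 min.

14 min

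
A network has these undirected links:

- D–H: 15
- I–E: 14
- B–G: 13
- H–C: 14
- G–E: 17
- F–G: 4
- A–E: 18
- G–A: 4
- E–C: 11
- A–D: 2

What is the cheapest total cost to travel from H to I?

Running Dijkstra from H:
H: 0
C: 14  (via H)
D: 15  (via H)
A: 17  (via D)
G: 21  (via A)
E: 25  (via C)
F: 25  (via G)
B: 34  (via G)
I: 39  (via E)
Shortest route: H → C → E → I = 39.

39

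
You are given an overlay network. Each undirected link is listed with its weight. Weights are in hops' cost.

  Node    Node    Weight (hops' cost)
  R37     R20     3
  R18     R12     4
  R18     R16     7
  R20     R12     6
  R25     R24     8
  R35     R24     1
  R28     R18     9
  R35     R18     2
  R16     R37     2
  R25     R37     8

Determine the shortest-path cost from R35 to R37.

11 hops' cost

Settle nodes by increasing distance from R35:
R35: 0
R24: 1  (via R35)
R18: 2  (via R35)
R12: 6  (via R18)
R25: 9  (via R24)
R16: 9  (via R18)
R28: 11  (via R18)
R37: 11  (via R16)
Shortest route: R35 → R18 → R16 → R37 = 11 hops' cost.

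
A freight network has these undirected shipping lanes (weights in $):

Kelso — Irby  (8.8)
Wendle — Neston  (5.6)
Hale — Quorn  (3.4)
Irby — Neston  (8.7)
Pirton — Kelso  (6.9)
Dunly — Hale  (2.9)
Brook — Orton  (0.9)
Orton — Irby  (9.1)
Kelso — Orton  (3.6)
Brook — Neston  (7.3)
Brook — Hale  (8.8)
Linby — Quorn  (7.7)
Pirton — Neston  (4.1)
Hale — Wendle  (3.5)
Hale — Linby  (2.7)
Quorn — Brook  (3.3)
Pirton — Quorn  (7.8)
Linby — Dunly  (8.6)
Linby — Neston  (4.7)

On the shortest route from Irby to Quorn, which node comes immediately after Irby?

Candidate routes:
Irby - Kelso - Orton - Brook - Quorn: 8.8+3.6+0.9+3.3 = 16.6
Irby - Orton - Brook - Quorn: 9.1+0.9+3.3 = 13.3
Cheapest is Irby - Orton - Brook - Quorn at $13.3.
So from Irby the first move is to Orton.

Orton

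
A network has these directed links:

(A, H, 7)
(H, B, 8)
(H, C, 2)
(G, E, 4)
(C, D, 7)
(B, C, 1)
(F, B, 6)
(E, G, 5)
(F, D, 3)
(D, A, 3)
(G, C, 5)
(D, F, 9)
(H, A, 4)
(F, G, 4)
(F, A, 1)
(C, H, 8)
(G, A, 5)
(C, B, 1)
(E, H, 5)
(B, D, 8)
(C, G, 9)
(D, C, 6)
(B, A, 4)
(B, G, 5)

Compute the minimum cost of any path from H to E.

12

Enumerating some paths:
H–C–G–E: 2+9+4 = 15
H–C–B–G–E: 2+1+5+4 = 12
Cheapest is H–C–B–G–E at 12.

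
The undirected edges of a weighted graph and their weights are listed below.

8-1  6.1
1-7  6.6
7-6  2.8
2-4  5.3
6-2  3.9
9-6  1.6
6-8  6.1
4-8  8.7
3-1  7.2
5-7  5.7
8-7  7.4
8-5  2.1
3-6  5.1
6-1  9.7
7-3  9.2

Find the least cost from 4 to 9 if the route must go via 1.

Best 4 to 1: 4–8–1 costing 14.8
Best 1 to 9: 1–7–6–9 costing 11
Total via 1: 14.8 + 11 = 25.8.

25.8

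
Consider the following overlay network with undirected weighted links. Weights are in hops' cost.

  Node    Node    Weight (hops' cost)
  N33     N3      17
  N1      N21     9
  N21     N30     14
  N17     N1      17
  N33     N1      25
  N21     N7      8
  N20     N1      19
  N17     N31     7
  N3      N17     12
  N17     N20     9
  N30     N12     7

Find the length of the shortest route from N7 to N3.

Candidate routes:
N7 - N21 - N1 - N20 - N17 - N3: 8+9+19+9+12 = 57
N7 - N21 - N1 - N17 - N3: 8+9+17+12 = 46
The minimum is 46 hops' cost via N7 - N21 - N1 - N17 - N3.

46 hops' cost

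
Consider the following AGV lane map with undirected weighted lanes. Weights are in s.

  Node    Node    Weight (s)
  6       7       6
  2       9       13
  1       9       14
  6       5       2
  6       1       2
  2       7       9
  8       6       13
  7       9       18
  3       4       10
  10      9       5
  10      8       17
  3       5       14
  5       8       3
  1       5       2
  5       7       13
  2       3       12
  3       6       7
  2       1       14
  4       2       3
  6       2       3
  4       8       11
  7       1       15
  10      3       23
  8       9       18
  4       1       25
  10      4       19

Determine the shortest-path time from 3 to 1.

Settle nodes by increasing distance from 3:
3: 0
6: 7  (via 3)
1: 9  (via 6)
Shortest route: 3 → 6 → 1 = 9 s.

9 s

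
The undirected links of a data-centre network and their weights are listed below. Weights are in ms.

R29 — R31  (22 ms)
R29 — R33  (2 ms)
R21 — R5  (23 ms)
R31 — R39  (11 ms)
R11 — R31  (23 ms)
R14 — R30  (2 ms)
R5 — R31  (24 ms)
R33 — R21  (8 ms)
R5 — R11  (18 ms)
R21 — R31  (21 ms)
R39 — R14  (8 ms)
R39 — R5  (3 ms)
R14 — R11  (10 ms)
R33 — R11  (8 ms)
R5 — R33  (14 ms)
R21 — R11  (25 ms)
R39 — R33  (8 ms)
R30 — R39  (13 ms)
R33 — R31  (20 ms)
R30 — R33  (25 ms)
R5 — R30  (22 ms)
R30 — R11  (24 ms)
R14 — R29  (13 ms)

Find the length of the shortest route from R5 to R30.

13 ms

Running Dijkstra from R5:
R5: 0
R39: 3  (via R5)
R33: 11  (via R39)
R14: 11  (via R39)
R30: 13  (via R14)
Shortest route: R5 → R39 → R14 → R30 = 13 ms.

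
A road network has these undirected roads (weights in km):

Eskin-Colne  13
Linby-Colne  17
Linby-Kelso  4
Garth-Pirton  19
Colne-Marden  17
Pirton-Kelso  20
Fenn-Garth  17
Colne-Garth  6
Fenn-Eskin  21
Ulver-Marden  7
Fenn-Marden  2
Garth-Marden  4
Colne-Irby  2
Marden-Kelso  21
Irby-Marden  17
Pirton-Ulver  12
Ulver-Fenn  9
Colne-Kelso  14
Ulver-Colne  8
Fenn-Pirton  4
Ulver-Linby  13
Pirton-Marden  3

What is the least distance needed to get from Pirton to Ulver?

10 km

Enumerating some paths:
Pirton → Fenn → Ulver: 4+9 = 13
Pirton → Fenn → Marden → Ulver: 4+2+7 = 13
Pirton → Marden → Ulver: 3+7 = 10
Pirton → Ulver: 12 = 12
Cheapest is Pirton → Marden → Ulver at 10 km.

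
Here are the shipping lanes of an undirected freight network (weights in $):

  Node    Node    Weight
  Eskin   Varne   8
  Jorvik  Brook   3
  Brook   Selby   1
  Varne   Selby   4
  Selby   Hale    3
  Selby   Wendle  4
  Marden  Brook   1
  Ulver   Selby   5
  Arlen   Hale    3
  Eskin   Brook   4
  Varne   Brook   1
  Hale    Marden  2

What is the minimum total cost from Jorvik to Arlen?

$9

Candidate routes:
Jorvik → Brook → Varne → Selby → Hale → Arlen: 3+1+4+3+3 = 14
Jorvik → Brook → Selby → Hale → Arlen: 3+1+3+3 = 10
Jorvik → Brook → Marden → Hale → Arlen: 3+1+2+3 = 9
The minimum is $9 via Jorvik → Brook → Marden → Hale → Arlen.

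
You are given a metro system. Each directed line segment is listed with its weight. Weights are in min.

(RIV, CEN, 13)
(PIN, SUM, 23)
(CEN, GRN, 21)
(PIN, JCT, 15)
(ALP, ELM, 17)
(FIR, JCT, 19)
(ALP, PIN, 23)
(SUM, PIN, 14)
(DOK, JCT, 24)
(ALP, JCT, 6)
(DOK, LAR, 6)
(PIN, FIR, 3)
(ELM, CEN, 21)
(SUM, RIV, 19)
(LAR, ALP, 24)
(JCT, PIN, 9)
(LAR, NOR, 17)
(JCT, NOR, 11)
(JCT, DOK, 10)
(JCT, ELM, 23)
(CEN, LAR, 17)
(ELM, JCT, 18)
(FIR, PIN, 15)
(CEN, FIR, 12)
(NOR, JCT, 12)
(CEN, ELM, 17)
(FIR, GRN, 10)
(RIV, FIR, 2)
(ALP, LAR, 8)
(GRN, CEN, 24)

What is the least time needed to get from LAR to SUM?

Shortest distances from LAR:
LAR: 0
NOR: 17  (via LAR)
ALP: 24  (via LAR)
JCT: 29  (via NOR)
PIN: 38  (via JCT)
DOK: 39  (via JCT)
FIR: 41  (via PIN)
ELM: 41  (via ALP)
GRN: 51  (via FIR)
SUM: 61  (via PIN)
Shortest route: LAR → NOR → JCT → PIN → SUM = 61 min.

61 min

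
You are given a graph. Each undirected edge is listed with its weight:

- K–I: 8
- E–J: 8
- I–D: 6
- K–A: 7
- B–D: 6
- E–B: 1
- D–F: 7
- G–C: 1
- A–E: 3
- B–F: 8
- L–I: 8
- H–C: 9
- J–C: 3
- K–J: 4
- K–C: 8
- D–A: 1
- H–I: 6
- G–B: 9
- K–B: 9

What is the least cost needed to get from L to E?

Enumerating some paths:
L - I - D - B - E: 8+6+6+1 = 21
L - I - K - B - E: 8+8+9+1 = 26
L - I - K - A - E: 8+8+7+3 = 26
L - I - D - A - E: 8+6+1+3 = 18
Cheapest is L - I - D - A - E at 18.

18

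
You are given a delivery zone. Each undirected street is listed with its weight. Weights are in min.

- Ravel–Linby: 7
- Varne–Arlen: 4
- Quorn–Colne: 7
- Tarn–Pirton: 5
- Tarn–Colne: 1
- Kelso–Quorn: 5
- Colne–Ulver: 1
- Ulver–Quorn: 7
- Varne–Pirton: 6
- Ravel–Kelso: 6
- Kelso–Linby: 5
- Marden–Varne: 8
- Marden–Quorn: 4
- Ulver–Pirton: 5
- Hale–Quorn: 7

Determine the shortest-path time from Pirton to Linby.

22 min

Running Dijkstra from Pirton:
Pirton: 0
Ulver: 5  (via Pirton)
Tarn: 5  (via Pirton)
Varne: 6  (via Pirton)
Colne: 6  (via Ulver)
Arlen: 10  (via Varne)
Quorn: 12  (via Ulver)
Marden: 14  (via Varne)
Kelso: 17  (via Quorn)
Hale: 19  (via Quorn)
Linby: 22  (via Kelso)
Shortest route: Pirton → Ulver → Quorn → Kelso → Linby = 22 min.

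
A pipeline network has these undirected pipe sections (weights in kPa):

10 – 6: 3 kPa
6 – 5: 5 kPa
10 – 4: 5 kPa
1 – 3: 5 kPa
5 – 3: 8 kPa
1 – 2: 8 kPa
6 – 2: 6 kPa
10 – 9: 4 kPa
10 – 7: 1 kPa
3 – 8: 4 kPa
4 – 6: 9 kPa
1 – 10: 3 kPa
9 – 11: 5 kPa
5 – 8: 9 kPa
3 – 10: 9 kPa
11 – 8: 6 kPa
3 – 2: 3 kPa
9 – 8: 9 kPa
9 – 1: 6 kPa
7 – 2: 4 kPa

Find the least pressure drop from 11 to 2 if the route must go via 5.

26 kPa

Best 11 to 5: 11 → 8 → 5 costing 15
Best 5 to 2: 5 → 6 → 2 costing 11
Total via 5: 15 + 11 = 26 kPa.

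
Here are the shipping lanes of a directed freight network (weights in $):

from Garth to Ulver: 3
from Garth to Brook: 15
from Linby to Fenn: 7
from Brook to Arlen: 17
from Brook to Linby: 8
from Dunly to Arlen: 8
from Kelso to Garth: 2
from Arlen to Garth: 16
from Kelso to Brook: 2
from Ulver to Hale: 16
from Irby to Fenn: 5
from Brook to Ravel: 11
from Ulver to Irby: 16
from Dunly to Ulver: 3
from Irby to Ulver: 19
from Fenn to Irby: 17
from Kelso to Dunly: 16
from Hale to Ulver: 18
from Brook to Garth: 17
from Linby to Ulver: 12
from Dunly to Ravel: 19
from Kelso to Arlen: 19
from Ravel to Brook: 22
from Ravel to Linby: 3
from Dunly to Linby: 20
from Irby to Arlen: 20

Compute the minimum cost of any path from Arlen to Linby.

$39

Enumerating some paths:
Arlen → Garth → Brook → Linby: 16+15+8 = 39
Arlen → Garth → Brook → Ravel → Linby: 16+15+11+3 = 45
The minimum is $39 via Arlen → Garth → Brook → Linby.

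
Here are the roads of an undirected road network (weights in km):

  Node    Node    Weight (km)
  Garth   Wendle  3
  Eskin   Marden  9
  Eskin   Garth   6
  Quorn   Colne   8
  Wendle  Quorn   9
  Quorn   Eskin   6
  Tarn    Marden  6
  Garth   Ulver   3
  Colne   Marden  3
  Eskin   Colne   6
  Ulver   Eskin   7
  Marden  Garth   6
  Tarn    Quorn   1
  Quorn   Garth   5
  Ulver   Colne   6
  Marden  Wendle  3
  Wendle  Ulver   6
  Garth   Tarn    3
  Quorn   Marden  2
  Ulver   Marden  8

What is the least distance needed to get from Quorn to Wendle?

5 km

Shortest distances from Quorn:
Quorn: 0
Tarn: 1  (via Quorn)
Marden: 2  (via Quorn)
Garth: 4  (via Tarn)
Wendle: 5  (via Marden)
Shortest route: Quorn → Marden → Wendle = 5 km.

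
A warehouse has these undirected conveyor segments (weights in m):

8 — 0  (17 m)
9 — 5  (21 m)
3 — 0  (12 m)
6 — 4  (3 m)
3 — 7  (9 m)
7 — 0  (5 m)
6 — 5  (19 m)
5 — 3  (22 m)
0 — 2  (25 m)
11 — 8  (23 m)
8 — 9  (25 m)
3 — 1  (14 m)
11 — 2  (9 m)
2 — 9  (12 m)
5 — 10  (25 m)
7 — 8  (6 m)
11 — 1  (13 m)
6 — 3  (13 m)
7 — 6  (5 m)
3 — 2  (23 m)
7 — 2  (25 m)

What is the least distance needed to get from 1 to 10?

61 m

Compare a few routes:
1 - 3 - 5 - 10: 14+22+25 = 61
1 - 11 - 2 - 9 - 5 - 10: 13+9+12+21+25 = 80
1 - 3 - 6 - 5 - 10: 14+13+19+25 = 71
1 - 3 - 7 - 6 - 5 - 10: 14+9+5+19+25 = 72
The minimum is 61 m via 1 - 3 - 5 - 10.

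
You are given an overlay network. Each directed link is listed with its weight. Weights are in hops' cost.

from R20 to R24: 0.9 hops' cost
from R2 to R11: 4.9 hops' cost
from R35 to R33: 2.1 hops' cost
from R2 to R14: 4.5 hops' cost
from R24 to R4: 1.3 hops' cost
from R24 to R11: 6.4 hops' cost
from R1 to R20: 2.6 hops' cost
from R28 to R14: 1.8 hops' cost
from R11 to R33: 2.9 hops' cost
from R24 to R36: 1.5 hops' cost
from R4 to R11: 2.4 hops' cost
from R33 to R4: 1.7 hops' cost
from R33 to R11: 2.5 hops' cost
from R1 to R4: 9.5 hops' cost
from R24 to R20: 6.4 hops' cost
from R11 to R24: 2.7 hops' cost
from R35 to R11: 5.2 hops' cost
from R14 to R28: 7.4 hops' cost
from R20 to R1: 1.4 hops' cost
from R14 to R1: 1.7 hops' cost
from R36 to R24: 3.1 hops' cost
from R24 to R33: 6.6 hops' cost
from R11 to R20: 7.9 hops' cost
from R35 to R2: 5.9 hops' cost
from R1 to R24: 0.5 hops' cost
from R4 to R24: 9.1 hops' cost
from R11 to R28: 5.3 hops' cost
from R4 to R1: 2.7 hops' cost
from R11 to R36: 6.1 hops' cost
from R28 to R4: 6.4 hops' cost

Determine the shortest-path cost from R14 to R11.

Settle nodes by increasing distance from R14:
R14: 0
R1: 1.7  (via R14)
R24: 2.2  (via R1)
R4: 3.5  (via R24)
R36: 3.7  (via R24)
R20: 4.3  (via R1)
R11: 5.9  (via R4)
Shortest route: R14–R1–R24–R4–R11 = 5.9 hops' cost.

5.9 hops' cost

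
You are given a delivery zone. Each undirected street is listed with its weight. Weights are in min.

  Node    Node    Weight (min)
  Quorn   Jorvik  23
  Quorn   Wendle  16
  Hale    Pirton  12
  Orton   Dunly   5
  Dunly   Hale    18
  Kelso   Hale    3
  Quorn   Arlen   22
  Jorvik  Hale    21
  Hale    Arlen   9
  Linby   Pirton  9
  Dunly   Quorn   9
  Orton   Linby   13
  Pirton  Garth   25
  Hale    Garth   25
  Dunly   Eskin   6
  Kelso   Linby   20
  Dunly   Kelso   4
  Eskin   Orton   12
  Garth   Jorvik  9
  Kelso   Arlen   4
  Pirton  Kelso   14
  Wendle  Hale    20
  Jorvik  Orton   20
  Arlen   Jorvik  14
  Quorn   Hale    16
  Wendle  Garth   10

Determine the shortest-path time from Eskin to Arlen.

14 min

Settle nodes by increasing distance from Eskin:
Eskin: 0
Dunly: 6  (via Eskin)
Kelso: 10  (via Dunly)
Orton: 11  (via Dunly)
Hale: 13  (via Kelso)
Arlen: 14  (via Kelso)
Shortest route: Eskin–Dunly–Kelso–Arlen = 14 min.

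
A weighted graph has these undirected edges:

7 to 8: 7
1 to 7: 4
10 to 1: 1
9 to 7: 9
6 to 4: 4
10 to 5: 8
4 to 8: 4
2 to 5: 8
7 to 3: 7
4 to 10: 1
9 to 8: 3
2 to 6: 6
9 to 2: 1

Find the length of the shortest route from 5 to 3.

20

Settle nodes by increasing distance from 5:
5: 0
2: 8  (via 5)
10: 8  (via 5)
1: 9  (via 10)
4: 9  (via 10)
9: 9  (via 2)
8: 12  (via 9)
6: 13  (via 4)
7: 13  (via 1)
3: 20  (via 7)
Shortest route: 5–10–1–7–3 = 20.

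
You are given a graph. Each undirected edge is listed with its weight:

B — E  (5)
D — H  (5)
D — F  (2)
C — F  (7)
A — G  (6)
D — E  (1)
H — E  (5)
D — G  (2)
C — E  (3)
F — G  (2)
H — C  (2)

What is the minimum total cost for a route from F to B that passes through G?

Shortest F→G: F–G = 2
Shortest G→B: G–D–E–B = 8
Total via G: 2 + 8 = 10.

10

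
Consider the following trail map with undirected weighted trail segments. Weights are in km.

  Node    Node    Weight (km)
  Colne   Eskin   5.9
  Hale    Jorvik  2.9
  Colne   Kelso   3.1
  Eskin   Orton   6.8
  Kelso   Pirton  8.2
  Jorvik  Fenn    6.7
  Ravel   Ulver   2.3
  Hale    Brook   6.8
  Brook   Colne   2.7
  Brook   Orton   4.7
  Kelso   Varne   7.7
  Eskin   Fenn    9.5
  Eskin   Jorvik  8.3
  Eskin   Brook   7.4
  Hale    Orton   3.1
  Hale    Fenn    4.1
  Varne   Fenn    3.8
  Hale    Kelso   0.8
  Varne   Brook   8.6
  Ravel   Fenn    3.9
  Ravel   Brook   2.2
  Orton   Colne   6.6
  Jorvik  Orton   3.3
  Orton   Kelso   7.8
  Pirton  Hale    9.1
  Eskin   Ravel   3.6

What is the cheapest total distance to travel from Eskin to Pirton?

17.2 km

Settle nodes by increasing distance from Eskin:
Eskin: 0
Ravel: 3.6  (via Eskin)
Brook: 5.8  (via Ravel)
Colne: 5.9  (via Eskin)
Ulver: 5.9  (via Ravel)
Orton: 6.8  (via Eskin)
Fenn: 7.5  (via Ravel)
Jorvik: 8.3  (via Eskin)
Kelso: 9  (via Colne)
Hale: 9.8  (via Kelso)
Varne: 11.3  (via Fenn)
Pirton: 17.2  (via Kelso)
Shortest route: Eskin–Colne–Kelso–Pirton = 17.2 km.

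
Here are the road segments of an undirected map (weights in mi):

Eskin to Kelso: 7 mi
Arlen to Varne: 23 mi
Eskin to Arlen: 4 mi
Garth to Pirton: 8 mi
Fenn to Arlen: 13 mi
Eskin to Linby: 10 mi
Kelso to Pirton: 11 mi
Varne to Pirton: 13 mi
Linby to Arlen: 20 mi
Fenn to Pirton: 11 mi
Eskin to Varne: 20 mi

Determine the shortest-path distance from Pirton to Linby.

Shortest distances from Pirton:
Pirton: 0
Garth: 8  (via Pirton)
Fenn: 11  (via Pirton)
Kelso: 11  (via Pirton)
Varne: 13  (via Pirton)
Eskin: 18  (via Kelso)
Arlen: 22  (via Eskin)
Linby: 28  (via Eskin)
Shortest route: Pirton–Kelso–Eskin–Linby = 28 mi.

28 mi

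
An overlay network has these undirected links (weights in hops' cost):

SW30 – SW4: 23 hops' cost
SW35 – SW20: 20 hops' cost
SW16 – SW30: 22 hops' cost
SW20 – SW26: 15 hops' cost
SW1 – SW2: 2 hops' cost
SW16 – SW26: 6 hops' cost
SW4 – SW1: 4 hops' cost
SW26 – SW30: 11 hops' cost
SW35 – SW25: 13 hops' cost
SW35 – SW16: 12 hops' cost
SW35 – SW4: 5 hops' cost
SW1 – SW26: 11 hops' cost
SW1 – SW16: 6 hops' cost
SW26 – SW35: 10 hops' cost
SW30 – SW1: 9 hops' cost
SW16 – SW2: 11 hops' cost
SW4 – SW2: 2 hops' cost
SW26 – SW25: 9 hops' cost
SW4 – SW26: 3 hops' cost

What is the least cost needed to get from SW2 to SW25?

14 hops' cost

Enumerating some paths:
SW2 - SW4 - SW35 - SW25: 2+5+13 = 20
SW2 - SW1 - SW4 - SW26 - SW25: 2+4+3+9 = 18
SW2 - SW4 - SW26 - SW25: 2+3+9 = 14
The minimum is 14 hops' cost via SW2 - SW4 - SW26 - SW25.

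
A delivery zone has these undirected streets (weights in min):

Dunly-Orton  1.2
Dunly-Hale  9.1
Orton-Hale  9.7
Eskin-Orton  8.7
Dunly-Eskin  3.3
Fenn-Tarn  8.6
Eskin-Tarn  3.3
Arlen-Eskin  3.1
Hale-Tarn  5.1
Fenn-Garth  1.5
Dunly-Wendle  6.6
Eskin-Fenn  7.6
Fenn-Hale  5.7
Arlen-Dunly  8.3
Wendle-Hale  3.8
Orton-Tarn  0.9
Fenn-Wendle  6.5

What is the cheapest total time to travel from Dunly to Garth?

12.2 min

Candidate routes:
Dunly → Eskin → Fenn → Garth: 3.3+7.6+1.5 = 12.4
Dunly → Orton → Tarn → Fenn → Garth: 1.2+0.9+8.6+1.5 = 12.2
Cheapest is Dunly → Orton → Tarn → Fenn → Garth at 12.2 min.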